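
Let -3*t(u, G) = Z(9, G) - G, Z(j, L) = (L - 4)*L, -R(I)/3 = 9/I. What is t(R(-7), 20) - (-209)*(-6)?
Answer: -1354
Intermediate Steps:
R(I) = -27/I
Z(j, L) = L*(-4 + L) (Z(j, L) = (-4 + L)*L = L*(-4 + L))
t(u, G) = G/3 - G*(-4 + G)/3 (t(u, G) = -(G*(-4 + G) - G)/3 = -(-G + G*(-4 + G))/3 = G/3 - G*(-4 + G)/3)
t(R(-7), 20) - (-209)*(-6) = (⅓)*20*(5 - 1*20) - (-209)*(-6) = (⅓)*20*(5 - 20) - 1*1254 = (⅓)*20*(-15) - 1254 = -100 - 1254 = -1354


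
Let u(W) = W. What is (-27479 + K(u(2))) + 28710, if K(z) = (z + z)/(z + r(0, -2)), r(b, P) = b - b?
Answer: 1233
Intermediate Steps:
r(b, P) = 0
K(z) = 2 (K(z) = (z + z)/(z + 0) = (2*z)/z = 2)
(-27479 + K(u(2))) + 28710 = (-27479 + 2) + 28710 = -27477 + 28710 = 1233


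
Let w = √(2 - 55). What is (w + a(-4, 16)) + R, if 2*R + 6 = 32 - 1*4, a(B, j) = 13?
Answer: 24 + I*√53 ≈ 24.0 + 7.2801*I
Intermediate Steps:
R = 11 (R = -3 + (32 - 1*4)/2 = -3 + (32 - 4)/2 = -3 + (½)*28 = -3 + 14 = 11)
w = I*√53 (w = √(-53) = I*√53 ≈ 7.2801*I)
(w + a(-4, 16)) + R = (I*√53 + 13) + 11 = (13 + I*√53) + 11 = 24 + I*√53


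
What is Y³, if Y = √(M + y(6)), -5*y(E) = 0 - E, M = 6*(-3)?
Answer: -168*I*√105/25 ≈ -68.859*I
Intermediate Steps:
M = -18
y(E) = E/5 (y(E) = -(0 - E)/5 = -(-1)*E/5 = E/5)
Y = 2*I*√105/5 (Y = √(-18 + (⅕)*6) = √(-18 + 6/5) = √(-84/5) = 2*I*√105/5 ≈ 4.0988*I)
Y³ = (2*I*√105/5)³ = -168*I*√105/25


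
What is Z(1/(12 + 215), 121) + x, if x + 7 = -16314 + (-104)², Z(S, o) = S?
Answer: -1249634/227 ≈ -5505.0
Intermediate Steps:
x = -5505 (x = -7 + (-16314 + (-104)²) = -7 + (-16314 + 10816) = -7 - 5498 = -5505)
Z(1/(12 + 215), 121) + x = 1/(12 + 215) - 5505 = 1/227 - 5505 = -1249634/227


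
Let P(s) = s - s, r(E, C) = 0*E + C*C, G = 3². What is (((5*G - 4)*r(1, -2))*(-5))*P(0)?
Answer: 0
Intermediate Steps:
G = 9
r(E, C) = C² (r(E, C) = 0 + C² = C²)
P(s) = 0
(((5*G - 4)*r(1, -2))*(-5))*P(0) = (((5*9 - 4)*(-2)²)*(-5))*0 = (((45 - 4)*4)*(-5))*0 = ((41*4)*(-5))*0 = (164*(-5))*0 = -820*0 = 0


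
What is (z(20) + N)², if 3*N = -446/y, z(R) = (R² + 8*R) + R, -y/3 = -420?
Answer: 1201165584529/3572100 ≈ 3.3626e+5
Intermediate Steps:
y = 1260 (y = -3*(-420) = 1260)
z(R) = R² + 9*R
N = -223/1890 (N = (-446/1260)/3 = (-446*1/1260)/3 = (⅓)*(-223/630) = -223/1890 ≈ -0.11799)
(z(20) + N)² = (20*(9 + 20) - 223/1890)² = (20*29 - 223/1890)² = (580 - 223/1890)² = (1095977/1890)² = 1201165584529/3572100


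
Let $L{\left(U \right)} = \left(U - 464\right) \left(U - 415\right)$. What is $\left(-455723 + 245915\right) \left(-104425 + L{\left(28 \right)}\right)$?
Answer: $-13492123056$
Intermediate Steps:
$L{\left(U \right)} = \left(-464 + U\right) \left(-415 + U\right)$
$\left(-455723 + 245915\right) \left(-104425 + L{\left(28 \right)}\right) = \left(-455723 + 245915\right) \left(-104425 + \left(192560 + 28^{2} - 24612\right)\right) = - 209808 \left(-104425 + \left(192560 + 784 - 24612\right)\right) = - 209808 \left(-104425 + 168732\right) = \left(-209808\right) 64307 = -13492123056$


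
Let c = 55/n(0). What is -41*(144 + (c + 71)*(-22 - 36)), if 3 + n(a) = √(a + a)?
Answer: 358012/3 ≈ 1.1934e+5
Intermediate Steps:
n(a) = -3 + √2*√a (n(a) = -3 + √(a + a) = -3 + √(2*a) = -3 + √2*√a)
c = -55/3 (c = 55/(-3 + √2*√0) = 55/(-3 + √2*0) = 55/(-3 + 0) = 55/(-3) = 55*(-⅓) = -55/3 ≈ -18.333)
-41*(144 + (c + 71)*(-22 - 36)) = -41*(144 + (-55/3 + 71)*(-22 - 36)) = -41*(144 + (158/3)*(-58)) = -41*(144 - 9164/3) = -41*(-8732/3) = 358012/3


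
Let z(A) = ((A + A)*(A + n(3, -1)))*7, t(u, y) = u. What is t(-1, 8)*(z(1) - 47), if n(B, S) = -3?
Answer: 75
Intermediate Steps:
z(A) = 14*A*(-3 + A) (z(A) = ((A + A)*(A - 3))*7 = ((2*A)*(-3 + A))*7 = (2*A*(-3 + A))*7 = 14*A*(-3 + A))
t(-1, 8)*(z(1) - 47) = -(14*1*(-3 + 1) - 47) = -(14*1*(-2) - 47) = -(-28 - 47) = -1*(-75) = 75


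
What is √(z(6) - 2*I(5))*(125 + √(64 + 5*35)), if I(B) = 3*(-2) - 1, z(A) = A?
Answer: 2*√5*(125 + √239) ≈ 628.15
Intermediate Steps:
I(B) = -7 (I(B) = -6 - 1 = -7)
√(z(6) - 2*I(5))*(125 + √(64 + 5*35)) = √(6 - 2*(-7))*(125 + √(64 + 5*35)) = √(6 + 14)*(125 + √(64 + 175)) = √20*(125 + √239) = (2*√5)*(125 + √239) = 2*√5*(125 + √239)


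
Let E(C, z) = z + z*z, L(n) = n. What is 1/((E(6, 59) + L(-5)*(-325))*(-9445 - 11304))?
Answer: -1/107168585 ≈ -9.3311e-9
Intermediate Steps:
E(C, z) = z + z**2
1/((E(6, 59) + L(-5)*(-325))*(-9445 - 11304)) = 1/((59*(1 + 59) - 5*(-325))*(-9445 - 11304)) = 1/((59*60 + 1625)*(-20749)) = 1/((3540 + 1625)*(-20749)) = 1/(5165*(-20749)) = 1/(-107168585) = -1/107168585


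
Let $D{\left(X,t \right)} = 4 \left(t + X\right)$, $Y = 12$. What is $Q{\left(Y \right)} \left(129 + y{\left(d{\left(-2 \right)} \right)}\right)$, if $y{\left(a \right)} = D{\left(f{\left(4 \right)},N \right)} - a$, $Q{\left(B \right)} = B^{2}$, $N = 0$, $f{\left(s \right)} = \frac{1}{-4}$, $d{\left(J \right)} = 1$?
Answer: $18288$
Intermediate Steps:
$f{\left(s \right)} = - \frac{1}{4}$
$D{\left(X,t \right)} = 4 X + 4 t$ ($D{\left(X,t \right)} = 4 \left(X + t\right) = 4 X + 4 t$)
$y{\left(a \right)} = -1 - a$ ($y{\left(a \right)} = \left(4 \left(- \frac{1}{4}\right) + 4 \cdot 0\right) - a = \left(-1 + 0\right) - a = -1 - a$)
$Q{\left(Y \right)} \left(129 + y{\left(d{\left(-2 \right)} \right)}\right) = 12^{2} \left(129 - 2\right) = 144 \left(129 - 2\right) = 144 \cdot 127 = 18288$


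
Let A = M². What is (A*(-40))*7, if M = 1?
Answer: -280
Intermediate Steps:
A = 1 (A = 1² = 1)
(A*(-40))*7 = (1*(-40))*7 = -40*7 = -280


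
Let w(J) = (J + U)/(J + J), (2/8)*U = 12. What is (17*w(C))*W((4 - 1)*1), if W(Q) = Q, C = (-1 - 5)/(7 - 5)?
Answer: -765/2 ≈ -382.50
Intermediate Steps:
C = -3 (C = -6/2 = -6*½ = -3)
U = 48 (U = 4*12 = 48)
w(J) = (48 + J)/(2*J) (w(J) = (J + 48)/(J + J) = (48 + J)/((2*J)) = (48 + J)*(1/(2*J)) = (48 + J)/(2*J))
(17*w(C))*W((4 - 1)*1) = (17*((½)*(48 - 3)/(-3)))*((4 - 1)*1) = (17*((½)*(-⅓)*45))*(3*1) = (17*(-15/2))*3 = -255/2*3 = -765/2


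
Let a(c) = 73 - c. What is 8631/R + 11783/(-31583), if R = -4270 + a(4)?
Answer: -322093256/132680183 ≈ -2.4276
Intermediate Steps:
R = -4201 (R = -4270 + (73 - 1*4) = -4270 + (73 - 4) = -4270 + 69 = -4201)
8631/R + 11783/(-31583) = 8631/(-4201) + 11783/(-31583) = 8631*(-1/4201) + 11783*(-1/31583) = -8631/4201 - 11783/31583 = -322093256/132680183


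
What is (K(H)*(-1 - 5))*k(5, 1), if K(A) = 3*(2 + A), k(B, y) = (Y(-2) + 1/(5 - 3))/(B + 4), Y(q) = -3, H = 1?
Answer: 15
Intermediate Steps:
k(B, y) = -5/(2*(4 + B)) (k(B, y) = (-3 + 1/(5 - 3))/(B + 4) = (-3 + 1/2)/(4 + B) = (-3 + ½)/(4 + B) = -5/(2*(4 + B)))
K(A) = 6 + 3*A
(K(H)*(-1 - 5))*k(5, 1) = ((6 + 3*1)*(-1 - 5))*(-5/(8 + 2*5)) = ((6 + 3)*(-6))*(-5/(8 + 10)) = (9*(-6))*(-5/18) = -(-270)/18 = -54*(-5/18) = 15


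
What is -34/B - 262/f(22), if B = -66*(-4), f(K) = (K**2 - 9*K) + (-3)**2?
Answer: -39599/38940 ≈ -1.0169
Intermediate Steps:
f(K) = 9 + K**2 - 9*K (f(K) = (K**2 - 9*K) + 9 = 9 + K**2 - 9*K)
B = 264
-34/B - 262/f(22) = -34/264 - 262/(9 + 22**2 - 9*22) = -34*1/264 - 262/(9 + 484 - 198) = -17/132 - 262/295 = -39599/38940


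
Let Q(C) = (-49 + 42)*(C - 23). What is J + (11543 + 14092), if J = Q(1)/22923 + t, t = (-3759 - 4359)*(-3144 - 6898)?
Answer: 1869292505647/22923 ≈ 8.1547e+7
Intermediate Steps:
Q(C) = 161 - 7*C (Q(C) = -7*(-23 + C) = 161 - 7*C)
t = 81520956 (t = -8118*(-10042) = 81520956)
J = 1868704874542/22923 (J = (161 - 7*1)/22923 + 81520956 = (161 - 7)*(1/22923) + 81520956 = 154*(1/22923) + 81520956 = 154/22923 + 81520956 = 1868704874542/22923 ≈ 8.1521e+7)
J + (11543 + 14092) = 1868704874542/22923 + (11543 + 14092) = 1868704874542/22923 + 25635 = 1869292505647/22923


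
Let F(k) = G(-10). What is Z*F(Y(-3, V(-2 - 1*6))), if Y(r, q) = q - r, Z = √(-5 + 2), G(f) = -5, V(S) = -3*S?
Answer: -5*I*√3 ≈ -8.6602*I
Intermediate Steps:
Z = I*√3 (Z = √(-3) = I*√3 ≈ 1.732*I)
F(k) = -5
Z*F(Y(-3, V(-2 - 1*6))) = (I*√3)*(-5) = -5*I*√3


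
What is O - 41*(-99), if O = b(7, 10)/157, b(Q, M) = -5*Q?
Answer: 637228/157 ≈ 4058.8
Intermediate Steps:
O = -35/157 (O = -5*7/157 = -35*1/157 = -35/157 ≈ -0.22293)
O - 41*(-99) = -35/157 - 41*(-99) = -35/157 + 4059 = 637228/157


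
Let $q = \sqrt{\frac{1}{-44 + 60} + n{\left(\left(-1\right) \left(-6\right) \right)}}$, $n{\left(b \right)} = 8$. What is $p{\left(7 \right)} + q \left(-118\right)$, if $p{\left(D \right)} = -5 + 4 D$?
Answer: $23 - \frac{59 \sqrt{129}}{2} \approx -312.06$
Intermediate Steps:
$q = \frac{\sqrt{129}}{4}$ ($q = \sqrt{\frac{1}{-44 + 60} + 8} = \sqrt{\frac{1}{16} + 8} = \sqrt{\frac{129}{16}} = \frac{\sqrt{129}}{4} \approx 2.8395$)
$p{\left(7 \right)} + q \left(-118\right) = \left(-5 + 4 \cdot 7\right) + \frac{\sqrt{129}}{4} \left(-118\right) = \left(-5 + 28\right) - \frac{59 \sqrt{129}}{2} = 23 - \frac{59 \sqrt{129}}{2}$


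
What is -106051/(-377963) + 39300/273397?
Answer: 334717337/788808781 ≈ 0.42433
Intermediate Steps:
-106051/(-377963) + 39300/273397 = -106051*(-1/377963) + 39300*(1/273397) = 106051/377963 + 300/2087 = 334717337/788808781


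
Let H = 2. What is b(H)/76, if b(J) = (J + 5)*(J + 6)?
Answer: 14/19 ≈ 0.73684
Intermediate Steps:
b(J) = (5 + J)*(6 + J)
b(H)/76 = (30 + 2² + 11*2)/76 = (30 + 4 + 22)*(1/76) = 56*(1/76) = 14/19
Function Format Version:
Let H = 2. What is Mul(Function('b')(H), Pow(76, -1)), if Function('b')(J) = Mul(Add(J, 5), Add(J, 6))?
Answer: Rational(14, 19) ≈ 0.73684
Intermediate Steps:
Function('b')(J) = Mul(Add(5, J), Add(6, J))
Mul(Function('b')(H), Pow(76, -1)) = Mul(Add(30, Pow(2, 2), Mul(11, 2)), Pow(76, -1)) = Mul(Add(30, 4, 22), Rational(1, 76)) = Mul(56, Rational(1, 76)) = Rational(14, 19)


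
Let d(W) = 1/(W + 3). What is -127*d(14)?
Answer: -127/17 ≈ -7.4706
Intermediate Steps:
d(W) = 1/(3 + W)
-127*d(14) = -127/(3 + 14) = -127/17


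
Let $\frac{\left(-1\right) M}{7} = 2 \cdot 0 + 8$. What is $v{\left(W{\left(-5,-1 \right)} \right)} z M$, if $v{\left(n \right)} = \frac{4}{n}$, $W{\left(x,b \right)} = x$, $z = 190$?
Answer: $8512$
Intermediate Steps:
$M = -56$ ($M = - 7 \left(2 \cdot 0 + 8\right) = - 7 \left(0 + 8\right) = \left(-7\right) 8 = -56$)
$v{\left(W{\left(-5,-1 \right)} \right)} z M = \frac{4}{-5} \cdot 190 \left(-56\right) = 4 \left(- \frac{1}{5}\right) 190 \left(-56\right) = \left(- \frac{4}{5}\right) 190 \left(-56\right) = \left(-152\right) \left(-56\right) = 8512$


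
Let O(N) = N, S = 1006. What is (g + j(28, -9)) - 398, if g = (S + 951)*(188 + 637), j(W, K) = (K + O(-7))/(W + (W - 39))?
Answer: 27440143/17 ≈ 1.6141e+6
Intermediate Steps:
j(W, K) = (-7 + K)/(-39 + 2*W) (j(W, K) = (K - 7)/(W + (W - 39)) = (-7 + K)/(W + (-39 + W)) = (-7 + K)/(-39 + 2*W))
g = 1614525 (g = (1006 + 951)*(188 + 637) = 1957*825 = 1614525)
(g + j(28, -9)) - 398 = (1614525 + (-7 - 9)/(-39 + 2*28)) - 398 = (1614525 - 16/(-39 + 56)) - 398 = (1614525 - 16/17) - 398 = 27446909/17 - 398 = 27440143/17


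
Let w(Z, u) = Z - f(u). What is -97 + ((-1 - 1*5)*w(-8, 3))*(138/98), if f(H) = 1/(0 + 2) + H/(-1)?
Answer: -2476/49 ≈ -50.531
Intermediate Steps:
f(H) = ½ - H (f(H) = 1/2 + H*(-1) = 1*(½) - H = ½ - H)
w(Z, u) = -½ + Z + u (w(Z, u) = Z - (½ - u) = Z + (-½ + u) = -½ + Z + u)
-97 + ((-1 - 1*5)*w(-8, 3))*(138/98) = -97 + ((-1 - 1*5)*(-½ - 8 + 3))*(138/98) = -97 + ((-1 - 5)*(-11/2))*(138*(1/98)) = -97 - 6*(-11/2)*(69/49) = -97 + 33*(69/49) = -97 + 2277/49 = -2476/49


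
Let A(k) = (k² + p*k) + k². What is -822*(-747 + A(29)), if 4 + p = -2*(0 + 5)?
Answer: -434838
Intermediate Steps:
p = -14 (p = -4 - 2*(0 + 5) = -4 - 2*5 = -4 - 10 = -14)
A(k) = -14*k + 2*k² (A(k) = (k² - 14*k) + k² = -14*k + 2*k²)
-822*(-747 + A(29)) = -822*(-747 + 2*29*(-7 + 29)) = -822*(-747 + 2*29*22) = -822*(-747 + 1276) = -822*529 = -434838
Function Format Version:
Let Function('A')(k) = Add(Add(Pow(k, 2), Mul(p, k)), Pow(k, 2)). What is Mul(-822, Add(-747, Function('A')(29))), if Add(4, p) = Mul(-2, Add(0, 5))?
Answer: -434838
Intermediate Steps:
p = -14 (p = Add(-4, Mul(-2, Add(0, 5))) = Add(-4, Mul(-2, 5)) = Add(-4, -10) = -14)
Function('A')(k) = Add(Mul(-14, k), Mul(2, Pow(k, 2))) (Function('A')(k) = Add(Add(Pow(k, 2), Mul(-14, k)), Pow(k, 2)) = Add(Mul(-14, k), Mul(2, Pow(k, 2))))
Mul(-822, Add(-747, Function('A')(29))) = Mul(-822, Add(-747, Mul(2, 29, Add(-7, 29)))) = Mul(-822, Add(-747, Mul(2, 29, 22))) = Mul(-822, Add(-747, 1276)) = Mul(-822, 529) = -434838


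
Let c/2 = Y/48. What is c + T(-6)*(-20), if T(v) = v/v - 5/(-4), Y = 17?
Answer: -1063/24 ≈ -44.292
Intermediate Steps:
c = 17/24 (c = 2*(17/48) = 17/24 ≈ 0.70833)
T(v) = 9/4 (T(v) = 1 - 5*(-1/4) = 1 + 5/4 = 9/4)
c + T(-6)*(-20) = 17/24 + (9/4)*(-20) = 17/24 - 45 = -1063/24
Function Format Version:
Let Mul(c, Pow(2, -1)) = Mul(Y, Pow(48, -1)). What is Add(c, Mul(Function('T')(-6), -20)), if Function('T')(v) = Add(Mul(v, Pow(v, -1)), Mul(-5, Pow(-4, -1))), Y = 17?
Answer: Rational(-1063, 24) ≈ -44.292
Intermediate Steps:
c = Rational(17, 24) (c = Mul(2, Mul(17, Pow(48, -1))) = Mul(2, Mul(17, Rational(1, 48))) = Mul(2, Rational(17, 48)) = Rational(17, 24) ≈ 0.70833)
Function('T')(v) = Rational(9, 4) (Function('T')(v) = Add(1, Mul(-5, Rational(-1, 4))) = Add(1, Rational(5, 4)) = Rational(9, 4))
Add(c, Mul(Function('T')(-6), -20)) = Add(Rational(17, 24), Mul(Rational(9, 4), -20)) = Add(Rational(17, 24), -45) = Rational(-1063, 24)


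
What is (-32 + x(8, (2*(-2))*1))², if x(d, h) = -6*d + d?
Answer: 5184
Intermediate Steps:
x(d, h) = -5*d
(-32 + x(8, (2*(-2))*1))² = (-32 - 5*8)² = (-32 - 40)² = (-72)² = 5184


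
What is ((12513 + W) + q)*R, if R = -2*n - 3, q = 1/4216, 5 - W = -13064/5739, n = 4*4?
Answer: -10602756667825/24195624 ≈ -4.3821e+5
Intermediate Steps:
n = 16
W = 41759/5739 (W = 5 - (-13064)/5739 = 5 - 1*(-13064/5739) = 5 + 13064/5739 = 41759/5739 ≈ 7.2764)
q = 1/4216 ≈ 0.00023719
R = -35 (R = -2*16 - 3 = -32 - 3 = -35)
((12513 + W) + q)*R = ((12513 + 41759/5739) + 1/4216)*(-35) = (71853866/5739 + 1/4216)*(-35) = (302935904795/24195624)*(-35) = -10602756667825/24195624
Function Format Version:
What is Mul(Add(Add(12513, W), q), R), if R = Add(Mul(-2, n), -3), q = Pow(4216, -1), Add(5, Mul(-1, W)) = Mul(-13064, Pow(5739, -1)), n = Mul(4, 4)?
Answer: Rational(-10602756667825, 24195624) ≈ -4.3821e+5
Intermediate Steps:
n = 16
W = Rational(41759, 5739) (W = Add(5, Mul(-1, Mul(-13064, Pow(5739, -1)))) = Add(5, Mul(-1, Mul(-13064, Rational(1, 5739)))) = Add(5, Mul(-1, Rational(-13064, 5739))) = Add(5, Rational(13064, 5739)) = Rational(41759, 5739) ≈ 7.2764)
q = Rational(1, 4216) ≈ 0.00023719
R = -35 (R = Add(Mul(-2, 16), -3) = Add(-32, -3) = -35)
Mul(Add(Add(12513, W), q), R) = Mul(Add(Add(12513, Rational(41759, 5739)), Rational(1, 4216)), -35) = Mul(Add(Rational(71853866, 5739), Rational(1, 4216)), -35) = Mul(Rational(302935904795, 24195624), -35) = Rational(-10602756667825, 24195624)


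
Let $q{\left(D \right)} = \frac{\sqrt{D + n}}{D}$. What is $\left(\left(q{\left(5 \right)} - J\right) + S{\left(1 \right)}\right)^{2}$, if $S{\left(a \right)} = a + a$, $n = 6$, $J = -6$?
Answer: $\frac{\left(40 + \sqrt{11}\right)^{2}}{25} \approx 75.053$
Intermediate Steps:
$q{\left(D \right)} = \frac{\sqrt{6 + D}}{D}$ ($q{\left(D \right)} = \frac{\sqrt{D + 6}}{D} = \frac{\sqrt{6 + D}}{D}$)
$S{\left(a \right)} = 2 a$
$\left(\left(q{\left(5 \right)} - J\right) + S{\left(1 \right)}\right)^{2} = \left(\left(\frac{\sqrt{6 + 5}}{5} - -6\right) + 2 \cdot 1\right)^{2} = \left(\left(\frac{\sqrt{11}}{5} + 6\right) + 2\right)^{2} = \left(\left(6 + \frac{\sqrt{11}}{5}\right) + 2\right)^{2} = \left(8 + \frac{\sqrt{11}}{5}\right)^{2}$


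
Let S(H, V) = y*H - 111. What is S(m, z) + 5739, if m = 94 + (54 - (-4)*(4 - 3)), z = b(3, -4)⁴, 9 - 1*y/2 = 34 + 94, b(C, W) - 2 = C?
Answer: -30548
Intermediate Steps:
b(C, W) = 2 + C
y = -238 (y = 18 - 2*(34 + 94) = 18 - 2*128 = 18 - 256 = -238)
z = 625 (z = (2 + 3)⁴ = 5⁴ = 625)
m = 152 (m = 94 + (54 - (-4)) = 94 + (54 - 1*(-4)) = 94 + (54 + 4) = 94 + 58 = 152)
S(H, V) = -111 - 238*H (S(H, V) = -238*H - 111 = -111 - 238*H)
S(m, z) + 5739 = (-111 - 238*152) + 5739 = (-111 - 36176) + 5739 = -36287 + 5739 = -30548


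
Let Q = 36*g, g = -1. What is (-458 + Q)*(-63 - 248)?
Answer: 153634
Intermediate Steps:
Q = -36 (Q = 36*(-1) = -36)
(-458 + Q)*(-63 - 248) = (-458 - 36)*(-63 - 248) = -494*(-311) = 153634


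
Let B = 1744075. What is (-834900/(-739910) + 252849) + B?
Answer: 6424108138/3217 ≈ 1.9969e+6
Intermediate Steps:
(-834900/(-739910) + 252849) + B = (-834900/(-739910) + 252849) + 1744075 = (-834900*(-1/739910) + 252849) + 1744075 = (3630/3217 + 252849) + 1744075 = 813418863/3217 + 1744075 = 6424108138/3217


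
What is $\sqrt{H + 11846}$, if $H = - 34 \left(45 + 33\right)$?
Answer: $\sqrt{9194} \approx 95.885$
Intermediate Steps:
$H = -2652$ ($H = \left(-34\right) 78 = -2652$)
$\sqrt{H + 11846} = \sqrt{-2652 + 11846} = \sqrt{9194}$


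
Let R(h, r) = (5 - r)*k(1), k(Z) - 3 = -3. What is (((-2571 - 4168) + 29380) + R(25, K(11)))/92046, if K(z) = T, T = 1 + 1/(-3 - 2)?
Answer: 7547/30682 ≈ 0.24597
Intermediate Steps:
k(Z) = 0 (k(Z) = 3 - 3 = 0)
T = ⅘ (T = 1 + 1/(-5) = 1 - ⅕ = ⅘ ≈ 0.80000)
K(z) = ⅘
R(h, r) = 0 (R(h, r) = (5 - r)*0 = 0)
(((-2571 - 4168) + 29380) + R(25, K(11)))/92046 = (((-2571 - 4168) + 29380) + 0)/92046 = ((-6739 + 29380) + 0)*(1/92046) = (22641 + 0)*(1/92046) = 22641*(1/92046) = 7547/30682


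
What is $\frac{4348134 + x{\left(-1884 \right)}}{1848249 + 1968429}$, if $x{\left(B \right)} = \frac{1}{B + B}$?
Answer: $\frac{16383768911}{14381242704} \approx 1.1392$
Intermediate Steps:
$x{\left(B \right)} = \frac{1}{2 B}$
$\frac{4348134 + x{\left(-1884 \right)}}{1848249 + 1968429} = \frac{4348134 + \frac{1}{2 \left(-1884\right)}}{1848249 + 1968429} = \frac{4348134 + \frac{1}{2} \left(- \frac{1}{1884}\right)}{3816678} = \left(4348134 - \frac{1}{3768}\right) \frac{1}{3816678} = \frac{16383768911}{3768} \cdot \frac{1}{3816678} = \frac{16383768911}{14381242704}$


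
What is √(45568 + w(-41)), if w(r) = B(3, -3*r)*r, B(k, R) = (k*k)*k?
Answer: √44461 ≈ 210.86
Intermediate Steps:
B(k, R) = k³ (B(k, R) = k²*k = k³)
w(r) = 27*r (w(r) = 3³*r = 27*r)
√(45568 + w(-41)) = √(45568 + 27*(-41)) = √(45568 - 1107) = √44461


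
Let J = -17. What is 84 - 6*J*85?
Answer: 8754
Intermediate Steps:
84 - 6*J*85 = 84 - 6*(-17)*85 = 84 + 102*85 = 84 + 8670 = 8754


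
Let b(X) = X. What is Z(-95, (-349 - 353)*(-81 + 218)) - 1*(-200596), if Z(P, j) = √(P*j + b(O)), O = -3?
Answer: 200596 + √9136527 ≈ 2.0362e+5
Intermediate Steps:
Z(P, j) = √(-3 + P*j) (Z(P, j) = √(P*j - 3) = √(-3 + P*j))
Z(-95, (-349 - 353)*(-81 + 218)) - 1*(-200596) = √(-3 - 95*(-349 - 353)*(-81 + 218)) - 1*(-200596) = √(-3 - (-66690)*137) + 200596 = √(-3 - 95*(-96174)) + 200596 = √(-3 + 9136530) + 200596 = √9136527 + 200596 = 200596 + √9136527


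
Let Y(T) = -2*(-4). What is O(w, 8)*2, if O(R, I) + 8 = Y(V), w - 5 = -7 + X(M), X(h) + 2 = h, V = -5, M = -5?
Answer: 0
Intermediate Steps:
X(h) = -2 + h
w = -9 (w = 5 + (-7 + (-2 - 5)) = 5 + (-7 - 7) = 5 - 14 = -9)
Y(T) = 8
O(R, I) = 0 (O(R, I) = -8 + 8 = 0)
O(w, 8)*2 = 0*2 = 0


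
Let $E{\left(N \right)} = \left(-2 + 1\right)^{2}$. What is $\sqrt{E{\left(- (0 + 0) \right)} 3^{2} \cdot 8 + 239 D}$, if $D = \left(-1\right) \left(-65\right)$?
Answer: $\sqrt{15607} \approx 124.93$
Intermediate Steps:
$D = 65$
$E{\left(N \right)} = 1$ ($E{\left(N \right)} = \left(-1\right)^{2} = 1$)
$\sqrt{E{\left(- (0 + 0) \right)} 3^{2} \cdot 8 + 239 D} = \sqrt{1 \cdot 3^{2} \cdot 8 + 239 \cdot 65} = \sqrt{1 \cdot 9 \cdot 8 + 15535} = \sqrt{9 \cdot 8 + 15535} = \sqrt{72 + 15535} = \sqrt{15607}$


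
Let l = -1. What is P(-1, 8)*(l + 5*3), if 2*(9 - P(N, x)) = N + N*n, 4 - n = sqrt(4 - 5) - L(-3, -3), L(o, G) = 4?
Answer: 189 - 7*I ≈ 189.0 - 7.0*I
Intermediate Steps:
n = 8 - I (n = 4 - (sqrt(4 - 5) - 1*4) = 4 - (sqrt(-1) - 4) = 4 - (I - 4) = 4 - (-4 + I) = 4 + (4 - I) = 8 - I ≈ 8.0 - 1.0*I)
P(N, x) = 9 - N/2 - N*(8 - I)/2 (P(N, x) = 9 - (N + N*(8 - I))/2 = 9 + (-N/2 - N*(8 - I)/2) = 9 - N/2 - N*(8 - I)/2)
P(-1, 8)*(l + 5*3) = (9 - 1/2*(-1) - 1/2*(-1)*(8 - I))*(-1 + 5*3) = (9 + 1/2 + (4 - I/2))*(-1 + 15) = (27/2 - I/2)*14 = 189 - 7*I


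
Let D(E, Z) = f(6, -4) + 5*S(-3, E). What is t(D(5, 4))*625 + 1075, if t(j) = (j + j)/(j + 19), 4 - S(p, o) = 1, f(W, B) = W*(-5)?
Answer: -7225/2 ≈ -3612.5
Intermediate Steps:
f(W, B) = -5*W
S(p, o) = 3 (S(p, o) = 4 - 1*1 = 4 - 1 = 3)
D(E, Z) = -15 (D(E, Z) = -5*6 + 5*3 = -30 + 15 = -15)
t(j) = 2*j/(19 + j) (t(j) = (2*j)/(19 + j) = 2*j/(19 + j))
t(D(5, 4))*625 + 1075 = (2*(-15)/(19 - 15))*625 + 1075 = (2*(-15)/4)*625 + 1075 = (2*(-15)*(¼))*625 + 1075 = -15/2*625 + 1075 = -9375/2 + 1075 = -7225/2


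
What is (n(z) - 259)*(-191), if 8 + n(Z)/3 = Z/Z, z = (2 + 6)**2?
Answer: 53480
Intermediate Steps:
z = 64 (z = 8**2 = 64)
n(Z) = -21 (n(Z) = -24 + 3*(Z/Z) = -24 + 3*1 = -24 + 3 = -21)
(n(z) - 259)*(-191) = (-21 - 259)*(-191) = -280*(-191) = 53480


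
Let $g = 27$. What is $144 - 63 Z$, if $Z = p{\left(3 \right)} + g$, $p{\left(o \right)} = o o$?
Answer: $-2124$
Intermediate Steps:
$p{\left(o \right)} = o^{2}$
$Z = 36$ ($Z = 3^{2} + 27 = 9 + 27 = 36$)
$144 - 63 Z = 144 - 2268 = -2124$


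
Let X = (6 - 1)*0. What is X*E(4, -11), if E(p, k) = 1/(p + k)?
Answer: 0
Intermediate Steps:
X = 0 (X = 5*0 = 0)
E(p, k) = 1/(k + p)
X*E(4, -11) = 0/(-11 + 4) = 0/(-7) = 0*(-⅐) = 0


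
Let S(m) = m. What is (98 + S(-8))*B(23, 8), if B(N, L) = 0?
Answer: 0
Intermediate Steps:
(98 + S(-8))*B(23, 8) = (98 - 8)*0 = 90*0 = 0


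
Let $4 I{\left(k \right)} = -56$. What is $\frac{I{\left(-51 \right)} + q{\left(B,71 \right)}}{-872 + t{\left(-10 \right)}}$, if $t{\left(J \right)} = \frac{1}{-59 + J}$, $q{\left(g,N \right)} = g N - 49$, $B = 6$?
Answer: $- \frac{25047}{60169} \approx -0.41628$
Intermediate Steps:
$q{\left(g,N \right)} = -49 + N g$ ($q{\left(g,N \right)} = N g - 49 = -49 + N g$)
$I{\left(k \right)} = -14$ ($I{\left(k \right)} = \frac{1}{4} \left(-56\right) = -14$)
$\frac{I{\left(-51 \right)} + q{\left(B,71 \right)}}{-872 + t{\left(-10 \right)}} = \frac{-14 + \left(-49 + 71 \cdot 6\right)}{-872 + \frac{1}{-59 - 10}} = \frac{-14 + \left(-49 + 426\right)}{-872 + \frac{1}{-69}} = \frac{-14 + 377}{-872 - \frac{1}{69}} = \frac{363}{- \frac{60169}{69}} = 363 \left(- \frac{69}{60169}\right) = - \frac{25047}{60169}$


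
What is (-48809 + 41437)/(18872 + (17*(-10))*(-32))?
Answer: -1843/6078 ≈ -0.30322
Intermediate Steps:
(-48809 + 41437)/(18872 + (17*(-10))*(-32)) = -7372/(18872 - 170*(-32)) = -7372/(18872 + 5440) = -7372/24312 = -7372*1/24312 = -1843/6078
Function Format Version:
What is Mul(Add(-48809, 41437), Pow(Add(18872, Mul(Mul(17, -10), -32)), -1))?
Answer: Rational(-1843, 6078) ≈ -0.30322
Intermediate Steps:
Mul(Add(-48809, 41437), Pow(Add(18872, Mul(Mul(17, -10), -32)), -1)) = Mul(-7372, Pow(Add(18872, Mul(-170, -32)), -1)) = Mul(-7372, Pow(Add(18872, 5440), -1)) = Mul(-7372, Pow(24312, -1)) = Mul(-7372, Rational(1, 24312)) = Rational(-1843, 6078)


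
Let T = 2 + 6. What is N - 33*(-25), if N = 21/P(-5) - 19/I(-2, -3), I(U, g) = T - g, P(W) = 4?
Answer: 36455/44 ≈ 828.52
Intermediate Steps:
T = 8
I(U, g) = 8 - g
N = 155/44 (N = 21/4 - 19/(8 - 1*(-3)) = 21*(¼) - 19/(8 + 3) = 21/4 - 19/11 = 155/44 ≈ 3.5227)
N - 33*(-25) = 155/44 - 33*(-25) = 155/44 + 825 = 36455/44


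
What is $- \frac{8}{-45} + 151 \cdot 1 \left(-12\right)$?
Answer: $- \frac{81532}{45} \approx -1811.8$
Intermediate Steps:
$- \frac{8}{-45} + 151 \cdot 1 \left(-12\right) = \left(-8\right) \left(- \frac{1}{45}\right) + 151 \left(-12\right) = \frac{8}{45} - 1812 = - \frac{81532}{45}$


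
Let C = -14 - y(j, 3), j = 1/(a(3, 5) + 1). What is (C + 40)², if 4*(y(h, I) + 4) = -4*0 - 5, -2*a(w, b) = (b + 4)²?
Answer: 15625/16 ≈ 976.56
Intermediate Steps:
a(w, b) = -(4 + b)²/2 (a(w, b) = -(b + 4)²/2 = -(4 + b)²/2)
j = -2/79 (j = 1/(-(4 + 5)²/2 + 1) = 1/(-½*9² + 1) = 1/(-½*81 + 1) = 1/(-81/2 + 1) = 1/(-79/2) = -2/79 ≈ -0.025316)
y(h, I) = -21/4 (y(h, I) = -4 + (-4*0 - 5)/4 = -4 + (0 - 5)/4 = -4 + (¼)*(-5) = -4 - 5/4 = -21/4)
C = -35/4 (C = -14 - 1*(-21/4) = -14 + 21/4 = -35/4 ≈ -8.7500)
(C + 40)² = (-35/4 + 40)² = (125/4)² = 15625/16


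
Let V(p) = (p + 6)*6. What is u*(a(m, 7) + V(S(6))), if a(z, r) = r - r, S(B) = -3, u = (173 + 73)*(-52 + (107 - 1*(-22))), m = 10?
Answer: 340956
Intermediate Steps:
u = 18942 (u = 246*(-52 + (107 + 22)) = 246*(-52 + 129) = 246*77 = 18942)
V(p) = 36 + 6*p (V(p) = (6 + p)*6 = 36 + 6*p)
a(z, r) = 0
u*(a(m, 7) + V(S(6))) = 18942*(0 + (36 + 6*(-3))) = 18942*(0 + (36 - 18)) = 18942*(0 + 18) = 18942*18 = 340956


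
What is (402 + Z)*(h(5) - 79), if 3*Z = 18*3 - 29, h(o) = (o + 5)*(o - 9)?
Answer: -146489/3 ≈ -48830.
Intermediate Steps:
h(o) = (-9 + o)*(5 + o) (h(o) = (5 + o)*(-9 + o) = (-9 + o)*(5 + o))
Z = 25/3 (Z = (18*3 - 29)/3 = (54 - 29)/3 = (⅓)*25 = 25/3 ≈ 8.3333)
(402 + Z)*(h(5) - 79) = (402 + 25/3)*((-45 + 5² - 4*5) - 79) = 1231*((-45 + 25 - 20) - 79)/3 = 1231*(-40 - 79)/3 = (1231/3)*(-119) = -146489/3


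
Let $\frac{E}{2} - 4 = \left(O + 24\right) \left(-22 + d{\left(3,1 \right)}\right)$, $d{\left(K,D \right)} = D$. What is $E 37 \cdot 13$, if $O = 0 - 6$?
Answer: $-359788$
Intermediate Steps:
$O = -6$
$E = -748$ ($E = 8 + 2 \left(-6 + 24\right) \left(-22 + 1\right) = 8 + 2 \cdot 18 \left(-21\right) = 8 + 2 \left(-378\right) = 8 - 756 = -748$)
$E 37 \cdot 13 = \left(-748\right) 37 \cdot 13 = \left(-27676\right) 13 = -359788$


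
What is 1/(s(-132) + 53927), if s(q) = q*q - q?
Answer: 1/71483 ≈ 1.3989e-5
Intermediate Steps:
s(q) = q² - q
1/(s(-132) + 53927) = 1/(-132*(-1 - 132) + 53927) = 1/(-132*(-133) + 53927) = 1/(17556 + 53927) = 1/71483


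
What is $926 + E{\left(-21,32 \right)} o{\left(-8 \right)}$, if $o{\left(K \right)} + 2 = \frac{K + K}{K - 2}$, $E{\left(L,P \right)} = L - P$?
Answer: $\frac{4736}{5} \approx 947.2$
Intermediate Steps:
$o{\left(K \right)} = -2 + \frac{2 K}{-2 + K}$ ($o{\left(K \right)} = -2 + \frac{K + K}{K - 2} = -2 + \frac{2 K}{-2 + K}$)
$926 + E{\left(-21,32 \right)} o{\left(-8 \right)} = 926 + \left(-21 - 32\right) \frac{4}{-2 - 8} = 926 + \left(-21 - 32\right) \frac{4}{-10} = 926 - 53 \cdot 4 \left(- \frac{1}{10}\right) = 926 - - \frac{106}{5} = 926 + \frac{106}{5} = \frac{4736}{5}$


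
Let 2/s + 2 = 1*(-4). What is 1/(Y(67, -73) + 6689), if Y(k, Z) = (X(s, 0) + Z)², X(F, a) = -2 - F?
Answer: 9/110377 ≈ 8.1539e-5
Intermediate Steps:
s = -⅓ (s = 2/(-2 + 1*(-4)) = 2/(-2 - 4) = 2/(-6) = 2*(-⅙) = -⅓ ≈ -0.33333)
Y(k, Z) = (-5/3 + Z)² (Y(k, Z) = ((-2 - 1*(-⅓)) + Z)² = ((-2 + ⅓) + Z)² = (-5/3 + Z)²)
1/(Y(67, -73) + 6689) = 1/((-5 + 3*(-73))²/9 + 6689) = 1/((-5 - 219)²/9 + 6689) = 1/((⅑)*(-224)² + 6689) = 1/((⅑)*50176 + 6689) = 1/(50176/9 + 6689) = 1/(110377/9) = 9/110377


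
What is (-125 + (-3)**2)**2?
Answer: 13456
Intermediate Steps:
(-125 + (-3)**2)**2 = (-125 + 9)**2 = (-116)**2 = 13456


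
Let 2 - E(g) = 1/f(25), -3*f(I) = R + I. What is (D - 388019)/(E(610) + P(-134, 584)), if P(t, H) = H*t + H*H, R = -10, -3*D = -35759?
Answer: -5641490/3942033 ≈ -1.4311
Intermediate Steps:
D = 35759/3 (D = -1/3*(-35759) = 35759/3 ≈ 11920.)
f(I) = 10/3 - I/3 (f(I) = -(-10 + I)/3 = 10/3 - I/3)
E(g) = 11/5 (E(g) = 2 - 1/(10/3 - 1/3*25) = 2 - 1/(10/3 - 25/3) = 2 - 1/(-5) = 2 - 1*(-1/5) = 2 + 1/5 = 11/5)
P(t, H) = H**2 + H*t (P(t, H) = H*t + H**2 = H**2 + H*t)
(D - 388019)/(E(610) + P(-134, 584)) = (35759/3 - 388019)/(11/5 + 584*(584 - 134)) = -1128298/(3*(11/5 + 584*450)) = -1128298/(3*(11/5 + 262800)) = -1128298/(3*1314011/5) = -1128298/3*5/1314011 = -5641490/3942033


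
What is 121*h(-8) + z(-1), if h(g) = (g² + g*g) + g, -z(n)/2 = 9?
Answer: 14502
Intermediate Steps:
z(n) = -18 (z(n) = -2*9 = -18)
h(g) = g + 2*g² (h(g) = (g² + g²) + g = 2*g² + g = g + 2*g²)
121*h(-8) + z(-1) = 121*(-8*(1 + 2*(-8))) - 18 = 121*(-8*(1 - 16)) - 18 = 121*(-8*(-15)) - 18 = 121*120 - 18 = 14520 - 18 = 14502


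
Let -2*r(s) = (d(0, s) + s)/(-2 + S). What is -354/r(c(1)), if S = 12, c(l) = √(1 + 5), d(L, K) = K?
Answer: 590*√6 ≈ 1445.2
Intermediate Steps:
c(l) = √6
r(s) = -s/10 (r(s) = -(s + s)/(2*(-2 + 12)) = -2*s/(2*10) = -s/10)
-354/r(c(1)) = -354*(-5*√6/3) = -(-590)*√6 = 590*√6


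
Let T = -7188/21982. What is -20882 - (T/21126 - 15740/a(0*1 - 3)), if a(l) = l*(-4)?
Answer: -2272075246324/116097933 ≈ -19570.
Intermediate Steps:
T = -3594/10991 (T = -7188*1/21982 = -3594/10991 ≈ -0.32699)
a(l) = -4*l
-20882 - (T/21126 - 15740/a(0*1 - 3)) = -20882 - (-3594/10991/21126 - 15740*(-1/(4*(0*1 - 3)))) = -20882 - (-3594/10991*1/21126 - 15740*(-1/(4*(0 - 3)))) = -20882 - (-599/38699311 - 15740/((-4*(-3)))) = -20882 - (-599/38699311 - 15740/12) = -20882 - (-599/38699311 - 15740*1/12) = -20882 - (-599/38699311 - 3935/3) = -20882 - 1*(-152281790582/116097933) = -20882 + 152281790582/116097933 = -2272075246324/116097933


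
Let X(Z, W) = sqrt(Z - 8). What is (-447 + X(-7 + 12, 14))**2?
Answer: (447 - I*sqrt(3))**2 ≈ 1.9981e+5 - 1548.0*I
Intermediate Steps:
X(Z, W) = sqrt(-8 + Z)
(-447 + X(-7 + 12, 14))**2 = (-447 + sqrt(-8 + (-7 + 12)))**2 = (-447 + sqrt(-8 + 5))**2 = (-447 + sqrt(-3))**2 = (-447 + I*sqrt(3))**2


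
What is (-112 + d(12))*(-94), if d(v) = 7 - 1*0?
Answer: 9870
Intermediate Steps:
d(v) = 7 (d(v) = 7 + 0 = 7)
(-112 + d(12))*(-94) = (-112 + 7)*(-94) = -105*(-94) = 9870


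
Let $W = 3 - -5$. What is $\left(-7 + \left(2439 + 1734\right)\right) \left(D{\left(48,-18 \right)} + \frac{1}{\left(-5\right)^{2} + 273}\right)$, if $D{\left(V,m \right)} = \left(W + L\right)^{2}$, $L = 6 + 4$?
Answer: $\frac{201119899}{149} \approx 1.3498 \cdot 10^{6}$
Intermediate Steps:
$L = 10$
$W = 8$ ($W = 3 + 5 = 8$)
$D{\left(V,m \right)} = 324$ ($D{\left(V,m \right)} = \left(8 + 10\right)^{2} = 18^{2} = 324$)
$\left(-7 + \left(2439 + 1734\right)\right) \left(D{\left(48,-18 \right)} + \frac{1}{\left(-5\right)^{2} + 273}\right) = \left(-7 + \left(2439 + 1734\right)\right) \left(324 + \frac{1}{\left(-5\right)^{2} + 273}\right) = \left(-7 + 4173\right) \left(324 + \frac{1}{25 + 273}\right) = 4166 \left(324 + \frac{1}{298}\right) = 4166 \cdot \frac{96553}{298} = \frac{201119899}{149}$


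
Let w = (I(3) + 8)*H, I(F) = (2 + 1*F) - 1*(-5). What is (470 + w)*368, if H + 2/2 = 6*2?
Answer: 245824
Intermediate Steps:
I(F) = 7 + F (I(F) = (2 + F) + 5 = 7 + F)
H = 11 (H = -1 + 6*2 = -1 + 12 = 11)
w = 198 (w = ((7 + 3) + 8)*11 = (10 + 8)*11 = 18*11 = 198)
(470 + w)*368 = (470 + 198)*368 = 668*368 = 245824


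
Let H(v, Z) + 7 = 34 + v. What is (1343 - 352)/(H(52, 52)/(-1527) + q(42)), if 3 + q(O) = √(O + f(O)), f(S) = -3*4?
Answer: 705177762/4823627 + 2310743439*√30/48236270 ≈ 408.58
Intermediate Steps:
f(S) = -12
H(v, Z) = 27 + v (H(v, Z) = -7 + (34 + v) = 27 + v)
q(O) = -3 + √(-12 + O) (q(O) = -3 + √(O - 12) = -3 + √(-12 + O))
(1343 - 352)/(H(52, 52)/(-1527) + q(42)) = (1343 - 352)/((27 + 52)/(-1527) + (-3 + √(-12 + 42))) = 991/(79*(-1/1527) + (-3 + √30)) = 991/(-79/1527 + (-3 + √30)) = 991/(-4660/1527 + √30)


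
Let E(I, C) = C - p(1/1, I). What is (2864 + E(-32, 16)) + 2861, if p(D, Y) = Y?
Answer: 5773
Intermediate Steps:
E(I, C) = C - I
(2864 + E(-32, 16)) + 2861 = (2864 + (16 - 1*(-32))) + 2861 = (2864 + (16 + 32)) + 2861 = (2864 + 48) + 2861 = 2912 + 2861 = 5773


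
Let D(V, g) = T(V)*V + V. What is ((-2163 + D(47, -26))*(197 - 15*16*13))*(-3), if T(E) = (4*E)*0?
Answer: -18555204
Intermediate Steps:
T(E) = 0
D(V, g) = V (D(V, g) = 0*V + V = 0 + V = V)
((-2163 + D(47, -26))*(197 - 15*16*13))*(-3) = ((-2163 + 47)*(197 - 15*16*13))*(-3) = -2116*(197 - 240*13)*(-3) = -2116*(197 - 3120)*(-3) = -2116*(-2923)*(-3) = 6185068*(-3) = -18555204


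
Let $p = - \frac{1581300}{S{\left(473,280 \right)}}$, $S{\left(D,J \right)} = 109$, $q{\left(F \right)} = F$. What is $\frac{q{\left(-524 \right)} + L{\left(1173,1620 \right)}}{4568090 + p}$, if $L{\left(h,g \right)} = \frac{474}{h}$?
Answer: $- \frac{11157567}{97034569705} \approx -0.00011499$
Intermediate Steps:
$p = - \frac{1581300}{109} \approx -14507.0$
$\frac{q{\left(-524 \right)} + L{\left(1173,1620 \right)}}{4568090 + p} = \frac{-524 + \frac{474}{1173}}{4568090 - \frac{1581300}{109}} = \frac{-524 + 474 \cdot \frac{1}{1173}}{\frac{496340510}{109}} = \left(-524 + \frac{158}{391}\right) \frac{109}{496340510} = \left(- \frac{204726}{391}\right) \frac{109}{496340510} = - \frac{11157567}{97034569705}$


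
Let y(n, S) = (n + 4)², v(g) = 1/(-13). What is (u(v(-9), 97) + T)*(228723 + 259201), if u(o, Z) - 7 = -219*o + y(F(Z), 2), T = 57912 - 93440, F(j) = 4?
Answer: -224797321128/13 ≈ -1.7292e+10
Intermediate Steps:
v(g) = -1/13
T = -35528
y(n, S) = (4 + n)²
u(o, Z) = 71 - 219*o (u(o, Z) = 7 + (-219*o + (4 + 4)²) = 7 + (-219*o + 8²) = 7 + (-219*o + 64) = 7 + (64 - 219*o) = 71 - 219*o)
(u(v(-9), 97) + T)*(228723 + 259201) = ((71 - 219*(-1/13)) - 35528)*(228723 + 259201) = ((71 + 219/13) - 35528)*487924 = (1142/13 - 35528)*487924 = -460722/13*487924 = -224797321128/13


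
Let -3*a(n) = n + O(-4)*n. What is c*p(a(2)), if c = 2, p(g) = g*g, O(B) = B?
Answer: 8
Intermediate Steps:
a(n) = n (a(n) = -(n - 4*n)/3 = -(-1)*n = n)
p(g) = g²
c*p(a(2)) = 2*2² = 2*4 = 8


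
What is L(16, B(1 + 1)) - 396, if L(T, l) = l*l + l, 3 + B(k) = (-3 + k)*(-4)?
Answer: -394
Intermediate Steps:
B(k) = 9 - 4*k (B(k) = -3 + (-3 + k)*(-4) = -3 + (12 - 4*k) = 9 - 4*k)
L(T, l) = l + l² (L(T, l) = l² + l = l + l²)
L(16, B(1 + 1)) - 396 = (9 - 4*(1 + 1))*(1 + (9 - 4*(1 + 1))) - 396 = (9 - 4*2)*(1 + (9 - 4*2)) - 396 = (9 - 8)*(1 + (9 - 8)) - 396 = 1*(1 + 1) - 396 = 1*2 - 396 = 2 - 396 = -394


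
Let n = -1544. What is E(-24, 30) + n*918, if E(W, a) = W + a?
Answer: -1417386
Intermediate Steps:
E(-24, 30) + n*918 = (-24 + 30) - 1544*918 = 6 - 1417392 = -1417386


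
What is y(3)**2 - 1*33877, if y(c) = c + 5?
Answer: -33813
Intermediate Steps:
y(c) = 5 + c
y(3)**2 - 1*33877 = (5 + 3)**2 - 1*33877 = 8**2 - 33877 = 64 - 33877 = -33813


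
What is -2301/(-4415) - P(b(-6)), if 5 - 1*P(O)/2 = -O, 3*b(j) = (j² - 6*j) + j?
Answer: -236109/4415 ≈ -53.479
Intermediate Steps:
b(j) = -5*j/3 + j²/3 (b(j) = ((j² - 6*j) + j)/3 = (j² - 5*j)/3 = -5*j/3 + j²/3)
P(O) = 10 + 2*O (P(O) = 10 - (-2)*O = 10 + 2*O)
-2301/(-4415) - P(b(-6)) = -2301/(-4415) - (10 + 2*((⅓)*(-6)*(-5 - 6))) = -2301*(-1/4415) - (10 + 2*((⅓)*(-6)*(-11))) = 2301/4415 - (10 + 2*22) = 2301/4415 - (10 + 44) = 2301/4415 - 1*54 = 2301/4415 - 54 = -236109/4415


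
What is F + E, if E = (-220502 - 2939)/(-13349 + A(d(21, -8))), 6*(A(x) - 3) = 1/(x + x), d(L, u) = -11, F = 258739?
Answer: 455843004559/1761673 ≈ 2.5876e+5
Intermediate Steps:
A(x) = 3 + 1/(12*x) (A(x) = 3 + 1/(6*(x + x)) = 3 + 1/(6*((2*x))) = 3 + (1/(2*x))/6 = 3 + 1/(12*x))
E = 29494212/1761673 (E = (-220502 - 2939)/(-13349 + (3 + (1/12)/(-11))) = -223441/(-13349 + (3 + (1/12)*(-1/11))) = -223441/(-13349 + (3 - 1/132)) = -223441/(-13349 + 395/132) = -223441/(-1761673/132) = -223441*(-132/1761673) = 29494212/1761673 ≈ 16.742)
F + E = 258739 + 29494212/1761673 = 455843004559/1761673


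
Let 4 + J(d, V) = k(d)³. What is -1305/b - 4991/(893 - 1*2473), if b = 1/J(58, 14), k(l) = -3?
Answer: 63923891/1580 ≈ 40458.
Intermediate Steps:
J(d, V) = -31 (J(d, V) = -4 + (-3)³ = -4 - 27 = -31)
b = -1/31 (b = 1/(-31) = -1/31 ≈ -0.032258)
-1305/b - 4991/(893 - 1*2473) = -1305/(-1/31) - 4991/(893 - 1*2473) = -1305*(-31) - 4991/(893 - 2473) = 40455 - 4991/(-1580) = 40455 - 4991*(-1/1580) = 40455 + 4991/1580 = 63923891/1580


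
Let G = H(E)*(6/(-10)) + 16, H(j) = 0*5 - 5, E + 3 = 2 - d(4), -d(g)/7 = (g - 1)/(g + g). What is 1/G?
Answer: 1/19 ≈ 0.052632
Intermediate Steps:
d(g) = -7*(-1 + g)/(2*g) (d(g) = -7*(g - 1)/(g + g) = -7*(-1 + g)/(2*g))
E = 13/8 (E = -3 + (2 - 7*(1 - 1*4)/(2*4)) = -3 + (2 - 7*(1 - 4)/(2*4)) = -3 + (2 - 7*(-3)/(2*4)) = -3 + (2 - 1*(-21/8)) = -3 + (2 + 21/8) = -3 + 37/8 = 13/8 ≈ 1.6250)
H(j) = -5 (H(j) = 0 - 5 = -5)
G = 19 (G = -30/(-10) + 16 = -30*(-1)/10 + 16 = -5*(-⅗) + 16 = 3 + 16 = 19)
1/G = 1/19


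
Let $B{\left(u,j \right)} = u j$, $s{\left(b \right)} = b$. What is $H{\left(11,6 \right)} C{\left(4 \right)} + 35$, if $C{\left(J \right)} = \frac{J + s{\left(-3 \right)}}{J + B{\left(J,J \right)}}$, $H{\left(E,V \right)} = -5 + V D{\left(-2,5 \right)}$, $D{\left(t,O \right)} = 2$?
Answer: $\frac{707}{20} \approx 35.35$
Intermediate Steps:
$B{\left(u,j \right)} = j u$
$H{\left(E,V \right)} = -5 + 2 V$ ($H{\left(E,V \right)} = -5 + V 2 = -5 + 2 V$)
$C{\left(J \right)} = \frac{-3 + J}{J + J^{2}}$ ($C{\left(J \right)} = \frac{J - 3}{J + J J} = \frac{-3 + J}{J + J^{2}}$)
$H{\left(11,6 \right)} C{\left(4 \right)} + 35 = \left(-5 + 2 \cdot 6\right) \frac{-3 + 4}{4 \left(1 + 4\right)} + 35 = \left(-5 + 12\right) \frac{1}{4} \cdot \frac{1}{5} \cdot 1 + 35 = 7 \cdot \frac{1}{4} \cdot \frac{1}{5} \cdot 1 + 35 = 7 \cdot \frac{1}{20} + 35 = \frac{7}{20} + 35 = \frac{707}{20}$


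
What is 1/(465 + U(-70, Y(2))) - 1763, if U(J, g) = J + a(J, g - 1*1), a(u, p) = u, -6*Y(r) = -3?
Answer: -572974/325 ≈ -1763.0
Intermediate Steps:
Y(r) = ½ (Y(r) = -⅙*(-3) = ½)
U(J, g) = 2*J (U(J, g) = J + J = 2*J)
1/(465 + U(-70, Y(2))) - 1763 = 1/(465 + 2*(-70)) - 1763 = 1/(465 - 140) - 1763 = 1/325 - 1763 = -572974/325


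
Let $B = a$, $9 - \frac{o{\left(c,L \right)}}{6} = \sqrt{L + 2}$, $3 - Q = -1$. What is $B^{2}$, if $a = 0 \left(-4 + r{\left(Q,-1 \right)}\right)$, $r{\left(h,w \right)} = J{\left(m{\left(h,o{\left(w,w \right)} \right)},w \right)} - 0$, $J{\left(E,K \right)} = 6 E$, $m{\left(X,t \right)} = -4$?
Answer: $0$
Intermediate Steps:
$Q = 4$ ($Q = 3 - -1 = 3 + 1 = 4$)
$o{\left(c,L \right)} = 54 - 6 \sqrt{2 + L}$ ($o{\left(c,L \right)} = 54 - 6 \sqrt{L + 2} = 54 - 6 \sqrt{2 + L}$)
$r{\left(h,w \right)} = -24$ ($r{\left(h,w \right)} = 6 \left(-4\right) - 0 = -24 + 0 = -24$)
$a = 0$ ($a = 0 \left(-4 - 24\right) = 0 \left(-28\right) = 0$)
$B = 0$
$B^{2} = 0^{2} = 0$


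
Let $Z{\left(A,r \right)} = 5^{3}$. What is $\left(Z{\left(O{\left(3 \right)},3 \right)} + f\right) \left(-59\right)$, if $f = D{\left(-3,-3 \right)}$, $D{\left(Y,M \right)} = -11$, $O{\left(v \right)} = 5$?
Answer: $-6726$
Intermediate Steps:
$Z{\left(A,r \right)} = 125$
$f = -11$
$\left(Z{\left(O{\left(3 \right)},3 \right)} + f\right) \left(-59\right) = \left(125 - 11\right) \left(-59\right) = 114 \left(-59\right) = -6726$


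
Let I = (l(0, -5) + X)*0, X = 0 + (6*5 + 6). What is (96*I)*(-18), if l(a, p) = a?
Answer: 0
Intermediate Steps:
X = 36 (X = 0 + (30 + 6) = 0 + 36 = 36)
I = 0 (I = (0 + 36)*0 = 36*0 = 0)
(96*I)*(-18) = (96*0)*(-18) = 0*(-18) = 0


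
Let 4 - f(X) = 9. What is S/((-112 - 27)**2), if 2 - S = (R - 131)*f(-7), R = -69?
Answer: -998/19321 ≈ -0.051654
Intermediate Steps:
f(X) = -5 (f(X) = 4 - 1*9 = 4 - 9 = -5)
S = -998 (S = 2 - (-69 - 131)*(-5) = 2 - (-200)*(-5) = 2 - 1*1000 = 2 - 1000 = -998)
S/((-112 - 27)**2) = -998/(-112 - 27)**2 = -998/((-139)**2) = -998/19321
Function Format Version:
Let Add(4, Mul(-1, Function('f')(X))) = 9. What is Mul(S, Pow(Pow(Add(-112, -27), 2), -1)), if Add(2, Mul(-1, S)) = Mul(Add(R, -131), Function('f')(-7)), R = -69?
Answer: Rational(-998, 19321) ≈ -0.051654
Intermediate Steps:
Function('f')(X) = -5 (Function('f')(X) = Add(4, Mul(-1, 9)) = Add(4, -9) = -5)
S = -998 (S = Add(2, Mul(-1, Mul(Add(-69, -131), -5))) = Add(2, Mul(-1, Mul(-200, -5))) = Add(2, Mul(-1, 1000)) = Add(2, -1000) = -998)
Mul(S, Pow(Pow(Add(-112, -27), 2), -1)) = Mul(-998, Pow(Pow(Add(-112, -27), 2), -1)) = Mul(-998, Pow(Pow(-139, 2), -1)) = Mul(-998, Pow(19321, -1)) = Mul(-998, Rational(1, 19321)) = Rational(-998, 19321)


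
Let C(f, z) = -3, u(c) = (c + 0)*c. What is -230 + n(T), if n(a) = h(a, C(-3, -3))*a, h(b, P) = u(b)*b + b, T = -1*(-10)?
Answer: 9870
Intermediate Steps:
u(c) = c**2 (u(c) = c*c = c**2)
T = 10
h(b, P) = b + b**3 (h(b, P) = b**2*b + b = b**3 + b = b + b**3)
n(a) = a*(a + a**3) (n(a) = (a + a**3)*a = a*(a + a**3))
-230 + n(T) = -230 + (10**2 + 10**4) = -230 + (100 + 10000) = -230 + 10100 = 9870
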